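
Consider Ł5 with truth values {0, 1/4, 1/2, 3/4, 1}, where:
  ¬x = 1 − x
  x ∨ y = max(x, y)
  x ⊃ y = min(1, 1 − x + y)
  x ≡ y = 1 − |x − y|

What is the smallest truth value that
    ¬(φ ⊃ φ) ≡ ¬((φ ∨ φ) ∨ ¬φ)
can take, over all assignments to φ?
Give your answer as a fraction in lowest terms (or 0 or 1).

1/2

Take φ = 1/2:
φ ⊃ φ = 1/2 ⊃ 1/2 = 1
¬(φ ⊃ φ) = ¬1 = 0
φ ∨ φ = 1/2 ∨ 1/2 = 1/2
¬φ = ¬1/2 = 1/2
(φ ∨ φ) ∨ ¬φ = 1/2 ∨ 1/2 = 1/2
¬((φ ∨ φ) ∨ ¬φ) = ¬1/2 = 1/2
¬(φ ⊃ φ) ≡ ¬((φ ∨ φ) ∨ ¬φ) = 0 ≡ 1/2 = 1/2
No assignment yields a value below 1/2, so this is the minimum.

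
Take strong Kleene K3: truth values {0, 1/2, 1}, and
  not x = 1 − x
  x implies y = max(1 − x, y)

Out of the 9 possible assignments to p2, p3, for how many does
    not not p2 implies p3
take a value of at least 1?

5

p2 = 0, p3 = 0 ↦ 1  ≥
p2 = 0, p3 = 1/2 ↦ 1  ≥
p2 = 0, p3 = 1 ↦ 1  ≥
p2 = 1/2, p3 = 0 ↦ 1/2  <
p2 = 1/2, p3 = 1/2 ↦ 1/2  <
p2 = 1/2, p3 = 1 ↦ 1  ≥
p2 = 1, p3 = 0 ↦ 0  <
p2 = 1, p3 = 1/2 ↦ 1/2  <
p2 = 1, p3 = 1 ↦ 1  ≥
So 5 of the 9 assignments meet the threshold.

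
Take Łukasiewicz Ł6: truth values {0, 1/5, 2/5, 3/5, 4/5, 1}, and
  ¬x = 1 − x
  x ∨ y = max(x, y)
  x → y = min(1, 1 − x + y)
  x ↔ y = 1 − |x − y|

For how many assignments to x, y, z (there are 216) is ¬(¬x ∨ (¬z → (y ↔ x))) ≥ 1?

value 1: 1 assignment (counts)
value 4/5: 3 assignments
value 3/5: 6 assignments
value 2/5: 14 assignments
value 1/5: 31 assignments
value 0: 161 assignments
So 1 of the 216 assignments meets the threshold.

1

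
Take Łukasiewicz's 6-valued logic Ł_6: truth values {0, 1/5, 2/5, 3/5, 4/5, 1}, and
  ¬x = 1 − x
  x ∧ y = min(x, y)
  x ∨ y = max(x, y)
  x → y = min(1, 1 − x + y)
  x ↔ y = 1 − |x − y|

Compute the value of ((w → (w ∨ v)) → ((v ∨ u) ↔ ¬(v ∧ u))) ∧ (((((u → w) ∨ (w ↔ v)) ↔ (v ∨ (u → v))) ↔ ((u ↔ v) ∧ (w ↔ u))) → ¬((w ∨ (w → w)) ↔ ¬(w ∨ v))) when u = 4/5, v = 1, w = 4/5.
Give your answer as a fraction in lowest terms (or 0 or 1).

w ∨ v = 4/5 ∨ 1 = 1
w → (w ∨ v) = 4/5 → 1 = 1
v ∨ u = 1 ∨ 4/5 = 1
v ∧ u = 1 ∧ 4/5 = 4/5
¬(v ∧ u) = ¬4/5 = 1/5
(v ∨ u) ↔ ¬(v ∧ u) = 1 ↔ 1/5 = 1/5
(w → (w ∨ v)) → ((v ∨ u) ↔ ¬(v ∧ u)) = 1 → 1/5 = 1/5
u → w = 4/5 → 4/5 = 1
w ↔ v = 4/5 ↔ 1 = 4/5
(u → w) ∨ (w ↔ v) = 1 ∨ 4/5 = 1
u → v = 4/5 → 1 = 1
v ∨ (u → v) = 1 ∨ 1 = 1
((u → w) ∨ (w ↔ v)) ↔ (v ∨ (u → v)) = 1 ↔ 1 = 1
u ↔ v = 4/5 ↔ 1 = 4/5
w ↔ u = 4/5 ↔ 4/5 = 1
(u ↔ v) ∧ (w ↔ u) = 4/5 ∧ 1 = 4/5
(((u → w) ∨ (w ↔ v)) ↔ (v ∨ (u → v))) ↔ ((u ↔ v) ∧ (w ↔ u)) = 1 ↔ 4/5 = 4/5
w → w = 4/5 → 4/5 = 1
w ∨ (w → w) = 4/5 ∨ 1 = 1
w ∨ v = 4/5 ∨ 1 = 1
¬(w ∨ v) = ¬1 = 0
(w ∨ (w → w)) ↔ ¬(w ∨ v) = 1 ↔ 0 = 0
¬((w ∨ (w → w)) ↔ ¬(w ∨ v)) = ¬0 = 1
((((u → w) ∨ (w ↔ v)) ↔ (v ∨ (u → v))) ↔ ((u ↔ v) ∧ (w ↔ u))) → ¬((w ∨ (w → w)) ↔ ¬(w ∨ v)) = 4/5 → 1 = 1
((w → (w ∨ v)) → ((v ∨ u) ↔ ¬(v ∧ u))) ∧ (((((u → w) ∨ (w ↔ v)) ↔ (v ∨ (u → v))) ↔ ((u ↔ v) ∧ (w ↔ u))) → ¬((w ∨ (w → w)) ↔ ¬(w ∨ v))) = 1/5 ∧ 1 = 1/5

1/5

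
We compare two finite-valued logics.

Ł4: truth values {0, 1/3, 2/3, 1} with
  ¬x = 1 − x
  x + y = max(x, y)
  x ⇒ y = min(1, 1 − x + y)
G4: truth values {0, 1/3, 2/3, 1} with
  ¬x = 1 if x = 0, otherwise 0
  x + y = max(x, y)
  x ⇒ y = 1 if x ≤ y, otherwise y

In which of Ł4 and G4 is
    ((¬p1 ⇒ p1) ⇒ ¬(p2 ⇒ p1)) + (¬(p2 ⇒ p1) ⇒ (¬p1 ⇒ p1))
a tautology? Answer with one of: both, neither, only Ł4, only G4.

In Ł4: every assignment gives 1 — tautology.
In G4: every assignment gives 1 — tautology.

both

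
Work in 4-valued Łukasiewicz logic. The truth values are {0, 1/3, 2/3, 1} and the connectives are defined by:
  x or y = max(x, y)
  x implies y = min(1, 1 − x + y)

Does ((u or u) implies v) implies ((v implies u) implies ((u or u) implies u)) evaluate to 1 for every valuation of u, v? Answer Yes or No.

Yes

u = 0, v = 0 ↦ 1
u = 0, v = 1/3 ↦ 1
u = 0, v = 2/3 ↦ 1
u = 0, v = 1 ↦ 1
u = 1/3, v = 0 ↦ 1
u = 1/3, v = 1/3 ↦ 1
u = 1/3, v = 2/3 ↦ 1
u = 1/3, v = 1 ↦ 1
u = 2/3, v = 0 ↦ 1
u = 2/3, v = 1/3 ↦ 1
u = 2/3, v = 2/3 ↦ 1
u = 2/3, v = 1 ↦ 1
u = 1, v = 0 ↦ 1
u = 1, v = 1/3 ↦ 1
u = 1, v = 2/3 ↦ 1
u = 1, v = 1 ↦ 1
Every assignment gives a value ≥ 1.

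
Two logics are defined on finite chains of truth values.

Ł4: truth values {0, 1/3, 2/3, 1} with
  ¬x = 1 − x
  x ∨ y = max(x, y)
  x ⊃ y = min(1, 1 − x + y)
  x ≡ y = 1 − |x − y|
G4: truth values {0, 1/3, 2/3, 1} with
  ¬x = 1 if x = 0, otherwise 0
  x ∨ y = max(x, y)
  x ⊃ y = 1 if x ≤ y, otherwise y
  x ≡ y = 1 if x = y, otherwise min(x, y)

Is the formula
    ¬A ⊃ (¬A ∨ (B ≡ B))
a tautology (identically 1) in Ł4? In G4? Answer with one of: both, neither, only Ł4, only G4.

In Ł4: every assignment gives 1 — tautology.
In G4: every assignment gives 1 — tautology.

both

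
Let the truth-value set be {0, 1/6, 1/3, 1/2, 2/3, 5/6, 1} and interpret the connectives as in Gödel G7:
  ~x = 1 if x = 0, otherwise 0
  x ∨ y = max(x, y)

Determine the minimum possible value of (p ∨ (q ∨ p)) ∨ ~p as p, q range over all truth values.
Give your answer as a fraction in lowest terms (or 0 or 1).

Take p = 1/6, q = 0:
q ∨ p = 0 ∨ 1/6 = 1/6
p ∨ (q ∨ p) = 1/6 ∨ 1/6 = 1/6
~p = ~1/6 = 0
(p ∨ (q ∨ p)) ∨ ~p = 1/6 ∨ 0 = 1/6
No assignment yields a value below 1/6, so this is the minimum.

1/6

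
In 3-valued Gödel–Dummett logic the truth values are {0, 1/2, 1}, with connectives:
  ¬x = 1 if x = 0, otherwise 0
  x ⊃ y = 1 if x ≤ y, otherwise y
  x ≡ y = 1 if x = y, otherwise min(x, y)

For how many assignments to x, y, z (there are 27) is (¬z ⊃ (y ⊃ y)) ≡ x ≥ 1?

value 1: 9 assignments (counts)
value 1/2: 9 assignments
value 0: 9 assignments
So 9 of the 27 assignments meet the threshold.

9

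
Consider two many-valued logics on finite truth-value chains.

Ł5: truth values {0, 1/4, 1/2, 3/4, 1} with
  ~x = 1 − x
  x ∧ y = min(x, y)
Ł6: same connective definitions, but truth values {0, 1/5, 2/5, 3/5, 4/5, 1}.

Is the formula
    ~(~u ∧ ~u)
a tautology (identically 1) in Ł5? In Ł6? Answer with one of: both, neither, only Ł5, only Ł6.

In Ł5: at u = 0 the value is 0 — not a tautology.
In Ł6: at u = 0 the value is 0 — not a tautology.

neither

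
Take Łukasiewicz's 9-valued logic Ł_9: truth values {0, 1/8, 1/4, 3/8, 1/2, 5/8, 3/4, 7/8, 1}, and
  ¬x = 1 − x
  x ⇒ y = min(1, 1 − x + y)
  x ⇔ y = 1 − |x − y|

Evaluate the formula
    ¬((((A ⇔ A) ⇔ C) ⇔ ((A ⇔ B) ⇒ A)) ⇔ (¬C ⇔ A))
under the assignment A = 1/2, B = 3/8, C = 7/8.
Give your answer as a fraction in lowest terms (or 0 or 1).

A ⇔ A = 1/2 ⇔ 1/2 = 1
(A ⇔ A) ⇔ C = 1 ⇔ 7/8 = 7/8
A ⇔ B = 1/2 ⇔ 3/8 = 7/8
(A ⇔ B) ⇒ A = 7/8 ⇒ 1/2 = 5/8
((A ⇔ A) ⇔ C) ⇔ ((A ⇔ B) ⇒ A) = 7/8 ⇔ 5/8 = 3/4
¬C = ¬7/8 = 1/8
¬C ⇔ A = 1/8 ⇔ 1/2 = 5/8
(((A ⇔ A) ⇔ C) ⇔ ((A ⇔ B) ⇒ A)) ⇔ (¬C ⇔ A) = 3/4 ⇔ 5/8 = 7/8
¬((((A ⇔ A) ⇔ C) ⇔ ((A ⇔ B) ⇒ A)) ⇔ (¬C ⇔ A)) = ¬7/8 = 1/8

1/8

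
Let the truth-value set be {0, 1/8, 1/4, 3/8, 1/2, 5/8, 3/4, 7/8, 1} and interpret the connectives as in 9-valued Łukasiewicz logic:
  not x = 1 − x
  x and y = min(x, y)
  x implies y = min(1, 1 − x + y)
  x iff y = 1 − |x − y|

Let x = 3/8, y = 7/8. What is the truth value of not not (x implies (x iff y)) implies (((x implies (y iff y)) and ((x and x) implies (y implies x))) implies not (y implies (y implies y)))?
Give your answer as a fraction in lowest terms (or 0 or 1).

0

x iff y = 3/8 iff 7/8 = 1/2
x implies (x iff y) = 3/8 implies 1/2 = 1
not (x implies (x iff y)) = not 1 = 0
not not (x implies (x iff y)) = not 0 = 1
y iff y = 7/8 iff 7/8 = 1
x implies (y iff y) = 3/8 implies 1 = 1
x and x = 3/8 and 3/8 = 3/8
y implies x = 7/8 implies 3/8 = 1/2
(x and x) implies (y implies x) = 3/8 implies 1/2 = 1
(x implies (y iff y)) and ((x and x) implies (y implies x)) = 1 and 1 = 1
y implies y = 7/8 implies 7/8 = 1
y implies (y implies y) = 7/8 implies 1 = 1
not (y implies (y implies y)) = not 1 = 0
((x implies (y iff y)) and ((x and x) implies (y implies x))) implies not (y implies (y implies y)) = 1 implies 0 = 0
not not (x implies (x iff y)) implies (((x implies (y iff y)) and ((x and x) implies (y implies x))) implies not (y implies (y implies y))) = 1 implies 0 = 0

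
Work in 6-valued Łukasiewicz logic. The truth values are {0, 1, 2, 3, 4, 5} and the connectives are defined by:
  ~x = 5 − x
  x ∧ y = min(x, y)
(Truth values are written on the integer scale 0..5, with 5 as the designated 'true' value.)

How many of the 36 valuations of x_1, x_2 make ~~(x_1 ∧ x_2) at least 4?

4

value 5: 1 assignment (counts)
value 4: 3 assignments (counts)
value 3: 5 assignments
value 2: 7 assignments
value 1: 9 assignments
value 0: 11 assignments
So 4 of the 36 assignments meet the threshold.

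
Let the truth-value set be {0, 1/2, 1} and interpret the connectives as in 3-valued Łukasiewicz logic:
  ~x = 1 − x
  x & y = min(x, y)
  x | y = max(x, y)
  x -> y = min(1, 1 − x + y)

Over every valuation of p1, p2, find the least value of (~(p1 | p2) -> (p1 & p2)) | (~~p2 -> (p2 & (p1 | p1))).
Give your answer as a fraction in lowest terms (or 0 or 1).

Take p1 = 0, p2 = 1/2:
p1 | p2 = 0 | 1/2 = 1/2
~(p1 | p2) = ~1/2 = 1/2
p1 & p2 = 0 & 1/2 = 0
~(p1 | p2) -> (p1 & p2) = 1/2 -> 0 = 1/2
~p2 = ~1/2 = 1/2
~~p2 = ~1/2 = 1/2
p1 | p1 = 0 | 0 = 0
p2 & (p1 | p1) = 1/2 & 0 = 0
~~p2 -> (p2 & (p1 | p1)) = 1/2 -> 0 = 1/2
(~(p1 | p2) -> (p1 & p2)) | (~~p2 -> (p2 & (p1 | p1))) = 1/2 | 1/2 = 1/2
No assignment yields a value below 1/2, so this is the minimum.

1/2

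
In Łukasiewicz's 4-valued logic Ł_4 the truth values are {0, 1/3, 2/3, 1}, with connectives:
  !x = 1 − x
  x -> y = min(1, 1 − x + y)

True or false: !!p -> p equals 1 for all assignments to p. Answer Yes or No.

Yes

p = 0 ↦ 1
p = 1/3 ↦ 1
p = 2/3 ↦ 1
p = 1 ↦ 1
Every assignment gives a value ≥ 1.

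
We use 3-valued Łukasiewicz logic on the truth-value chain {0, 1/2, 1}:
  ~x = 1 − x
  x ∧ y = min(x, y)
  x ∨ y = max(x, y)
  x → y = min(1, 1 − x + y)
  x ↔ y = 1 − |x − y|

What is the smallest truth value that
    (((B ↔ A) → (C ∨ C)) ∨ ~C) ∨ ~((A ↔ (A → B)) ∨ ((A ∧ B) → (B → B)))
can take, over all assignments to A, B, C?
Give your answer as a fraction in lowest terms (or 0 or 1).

Take A = 0, B = 0, C = 1/2:
B ↔ A = 0 ↔ 0 = 1
C ∨ C = 1/2 ∨ 1/2 = 1/2
(B ↔ A) → (C ∨ C) = 1 → 1/2 = 1/2
~C = ~1/2 = 1/2
((B ↔ A) → (C ∨ C)) ∨ ~C = 1/2 ∨ 1/2 = 1/2
A → B = 0 → 0 = 1
A ↔ (A → B) = 0 ↔ 1 = 0
A ∧ B = 0 ∧ 0 = 0
B → B = 0 → 0 = 1
(A ∧ B) → (B → B) = 0 → 1 = 1
(A ↔ (A → B)) ∨ ((A ∧ B) → (B → B)) = 0 ∨ 1 = 1
~((A ↔ (A → B)) ∨ ((A ∧ B) → (B → B))) = ~1 = 0
(((B ↔ A) → (C ∨ C)) ∨ ~C) ∨ ~((A ↔ (A → B)) ∨ ((A ∧ B) → (B → B))) = 1/2 ∨ 0 = 1/2
No assignment yields a value below 1/2, so this is the minimum.

1/2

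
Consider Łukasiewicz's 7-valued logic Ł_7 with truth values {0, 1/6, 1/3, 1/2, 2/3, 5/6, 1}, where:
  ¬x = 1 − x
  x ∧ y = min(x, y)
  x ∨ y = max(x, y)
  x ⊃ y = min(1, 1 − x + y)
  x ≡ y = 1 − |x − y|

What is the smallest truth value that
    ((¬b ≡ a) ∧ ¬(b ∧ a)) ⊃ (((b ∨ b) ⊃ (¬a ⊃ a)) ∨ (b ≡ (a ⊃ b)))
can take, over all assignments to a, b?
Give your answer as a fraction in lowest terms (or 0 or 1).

Take a = 1/6, b = 2/3:
¬b = ¬2/3 = 1/3
¬b ≡ a = 1/3 ≡ 1/6 = 5/6
b ∧ a = 2/3 ∧ 1/6 = 1/6
¬(b ∧ a) = ¬1/6 = 5/6
(¬b ≡ a) ∧ ¬(b ∧ a) = 5/6 ∧ 5/6 = 5/6
b ∨ b = 2/3 ∨ 2/3 = 2/3
¬a = ¬1/6 = 5/6
¬a ⊃ a = 5/6 ⊃ 1/6 = 1/3
(b ∨ b) ⊃ (¬a ⊃ a) = 2/3 ⊃ 1/3 = 2/3
a ⊃ b = 1/6 ⊃ 2/3 = 1
b ≡ (a ⊃ b) = 2/3 ≡ 1 = 2/3
((b ∨ b) ⊃ (¬a ⊃ a)) ∨ (b ≡ (a ⊃ b)) = 2/3 ∨ 2/3 = 2/3
((¬b ≡ a) ∧ ¬(b ∧ a)) ⊃ (((b ∨ b) ⊃ (¬a ⊃ a)) ∨ (b ≡ (a ⊃ b))) = 5/6 ⊃ 2/3 = 5/6
No assignment yields a value below 5/6, so this is the minimum.

5/6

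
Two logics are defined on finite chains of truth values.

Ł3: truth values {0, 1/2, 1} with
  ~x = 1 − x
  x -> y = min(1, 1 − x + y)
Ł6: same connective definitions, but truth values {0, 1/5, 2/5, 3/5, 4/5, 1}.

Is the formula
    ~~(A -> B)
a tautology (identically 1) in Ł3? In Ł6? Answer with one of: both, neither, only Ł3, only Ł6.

neither

In Ł3: at A = 1/2, B = 0 the value is 1/2 — not a tautology.
In Ł6: at A = 1/5, B = 0 the value is 4/5 — not a tautology.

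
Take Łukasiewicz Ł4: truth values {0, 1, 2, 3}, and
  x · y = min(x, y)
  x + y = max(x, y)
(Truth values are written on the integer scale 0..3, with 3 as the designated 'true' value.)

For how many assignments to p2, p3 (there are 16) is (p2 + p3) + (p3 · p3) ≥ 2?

12

p2 = 0, p3 = 0 ↦ 0  <
p2 = 0, p3 = 1 ↦ 1  <
p2 = 0, p3 = 2 ↦ 2  ≥
p2 = 0, p3 = 3 ↦ 3  ≥
p2 = 1, p3 = 0 ↦ 1  <
p2 = 1, p3 = 1 ↦ 1  <
p2 = 1, p3 = 2 ↦ 2  ≥
p2 = 1, p3 = 3 ↦ 3  ≥
p2 = 2, p3 = 0 ↦ 2  ≥
p2 = 2, p3 = 1 ↦ 2  ≥
p2 = 2, p3 = 2 ↦ 2  ≥
p2 = 2, p3 = 3 ↦ 3  ≥
p2 = 3, p3 = 0 ↦ 3  ≥
p2 = 3, p3 = 1 ↦ 3  ≥
p2 = 3, p3 = 2 ↦ 3  ≥
p2 = 3, p3 = 3 ↦ 3  ≥
So 12 of the 16 assignments meet the threshold.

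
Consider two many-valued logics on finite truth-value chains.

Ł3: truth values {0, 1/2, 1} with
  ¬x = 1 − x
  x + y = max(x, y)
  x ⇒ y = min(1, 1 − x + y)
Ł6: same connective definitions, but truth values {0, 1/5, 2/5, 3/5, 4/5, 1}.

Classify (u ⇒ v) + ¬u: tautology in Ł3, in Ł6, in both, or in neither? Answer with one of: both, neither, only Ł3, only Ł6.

In Ł3: at u = 1/2, v = 0 the value is 1/2 — not a tautology.
In Ł6: at u = 1/5, v = 0 the value is 4/5 — not a tautology.

neither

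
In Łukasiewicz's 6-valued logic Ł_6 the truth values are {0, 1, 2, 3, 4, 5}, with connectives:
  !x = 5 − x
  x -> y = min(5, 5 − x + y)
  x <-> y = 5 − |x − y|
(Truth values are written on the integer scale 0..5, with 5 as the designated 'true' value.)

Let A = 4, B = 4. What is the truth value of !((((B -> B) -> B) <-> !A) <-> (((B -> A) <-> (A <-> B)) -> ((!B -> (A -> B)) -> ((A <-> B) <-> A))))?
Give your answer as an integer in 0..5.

B -> B = 4 -> 4 = 5
(B -> B) -> B = 5 -> 4 = 4
!A = !4 = 1
((B -> B) -> B) <-> !A = 4 <-> 1 = 2
B -> A = 4 -> 4 = 5
A <-> B = 4 <-> 4 = 5
(B -> A) <-> (A <-> B) = 5 <-> 5 = 5
!B = !4 = 1
A -> B = 4 -> 4 = 5
!B -> (A -> B) = 1 -> 5 = 5
A <-> B = 4 <-> 4 = 5
(A <-> B) <-> A = 5 <-> 4 = 4
(!B -> (A -> B)) -> ((A <-> B) <-> A) = 5 -> 4 = 4
((B -> A) <-> (A <-> B)) -> ((!B -> (A -> B)) -> ((A <-> B) <-> A)) = 5 -> 4 = 4
(((B -> B) -> B) <-> !A) <-> (((B -> A) <-> (A <-> B)) -> ((!B -> (A -> B)) -> ((A <-> B) <-> A))) = 2 <-> 4 = 3
!((((B -> B) -> B) <-> !A) <-> (((B -> A) <-> (A <-> B)) -> ((!B -> (A -> B)) -> ((A <-> B) <-> A)))) = !3 = 2

2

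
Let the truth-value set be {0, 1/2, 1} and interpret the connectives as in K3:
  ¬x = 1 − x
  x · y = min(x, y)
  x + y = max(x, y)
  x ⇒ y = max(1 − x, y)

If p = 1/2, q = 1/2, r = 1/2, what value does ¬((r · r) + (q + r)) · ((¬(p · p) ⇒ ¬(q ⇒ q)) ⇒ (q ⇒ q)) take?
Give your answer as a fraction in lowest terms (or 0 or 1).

r · r = 1/2 · 1/2 = 1/2
q + r = 1/2 + 1/2 = 1/2
(r · r) + (q + r) = 1/2 + 1/2 = 1/2
¬((r · r) + (q + r)) = ¬1/2 = 1/2
p · p = 1/2 · 1/2 = 1/2
¬(p · p) = ¬1/2 = 1/2
q ⇒ q = 1/2 ⇒ 1/2 = 1/2
¬(q ⇒ q) = ¬1/2 = 1/2
¬(p · p) ⇒ ¬(q ⇒ q) = 1/2 ⇒ 1/2 = 1/2
q ⇒ q = 1/2 ⇒ 1/2 = 1/2
(¬(p · p) ⇒ ¬(q ⇒ q)) ⇒ (q ⇒ q) = 1/2 ⇒ 1/2 = 1/2
¬((r · r) + (q + r)) · ((¬(p · p) ⇒ ¬(q ⇒ q)) ⇒ (q ⇒ q)) = 1/2 · 1/2 = 1/2

1/2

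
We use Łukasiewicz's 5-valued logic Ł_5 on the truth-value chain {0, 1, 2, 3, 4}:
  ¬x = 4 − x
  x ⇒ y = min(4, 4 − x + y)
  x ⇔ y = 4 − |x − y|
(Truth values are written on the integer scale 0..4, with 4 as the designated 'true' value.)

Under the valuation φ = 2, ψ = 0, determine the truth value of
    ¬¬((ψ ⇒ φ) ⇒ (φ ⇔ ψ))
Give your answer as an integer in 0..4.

ψ ⇒ φ = 0 ⇒ 2 = 4
φ ⇔ ψ = 2 ⇔ 0 = 2
(ψ ⇒ φ) ⇒ (φ ⇔ ψ) = 4 ⇒ 2 = 2
¬((ψ ⇒ φ) ⇒ (φ ⇔ ψ)) = ¬2 = 2
¬¬((ψ ⇒ φ) ⇒ (φ ⇔ ψ)) = ¬2 = 2

2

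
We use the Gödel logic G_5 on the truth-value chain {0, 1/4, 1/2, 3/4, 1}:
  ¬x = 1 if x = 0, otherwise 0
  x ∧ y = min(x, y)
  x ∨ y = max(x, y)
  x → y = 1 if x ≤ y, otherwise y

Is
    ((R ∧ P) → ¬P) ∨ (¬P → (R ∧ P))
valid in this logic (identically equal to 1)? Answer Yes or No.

Yes

At P = 0, R = 1/2, for instance:
R ∧ P = 1/2 ∧ 0 = 0
¬P = ¬0 = 1
(R ∧ P) → ¬P = 0 → 1 = 1
¬P → (R ∧ P) = 1 → 0 = 0
((R ∧ P) → ¬P) ∨ (¬P → (R ∧ P)) = 1 ∨ 0 = 1
and checking the remaining 24 assignments likewise gives ≥ 1 in every case.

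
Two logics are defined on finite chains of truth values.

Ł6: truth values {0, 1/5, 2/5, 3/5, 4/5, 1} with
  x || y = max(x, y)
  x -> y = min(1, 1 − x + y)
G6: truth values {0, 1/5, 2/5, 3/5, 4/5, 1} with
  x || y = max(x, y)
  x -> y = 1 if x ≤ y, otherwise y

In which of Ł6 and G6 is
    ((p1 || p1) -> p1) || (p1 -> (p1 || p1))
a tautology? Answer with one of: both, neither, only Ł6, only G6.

both

In Ł6: every assignment gives 1 — tautology.
In G6: every assignment gives 1 — tautology.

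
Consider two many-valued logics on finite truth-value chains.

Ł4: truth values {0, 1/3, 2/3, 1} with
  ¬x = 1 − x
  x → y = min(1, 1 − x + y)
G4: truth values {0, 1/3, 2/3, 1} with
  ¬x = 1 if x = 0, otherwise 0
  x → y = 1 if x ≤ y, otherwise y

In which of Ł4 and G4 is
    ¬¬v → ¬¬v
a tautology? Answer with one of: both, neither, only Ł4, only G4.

both

In Ł4: every assignment gives 1 — tautology.
In G4: every assignment gives 1 — tautology.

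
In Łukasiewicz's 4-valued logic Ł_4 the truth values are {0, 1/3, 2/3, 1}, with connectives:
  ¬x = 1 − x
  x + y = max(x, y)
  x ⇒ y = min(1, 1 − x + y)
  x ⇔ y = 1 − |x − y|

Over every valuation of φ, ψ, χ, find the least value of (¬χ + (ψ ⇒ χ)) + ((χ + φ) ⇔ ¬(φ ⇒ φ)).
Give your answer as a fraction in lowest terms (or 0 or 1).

2/3

Take φ = 0, ψ = 2/3, χ = 1/3:
¬χ = ¬1/3 = 2/3
ψ ⇒ χ = 2/3 ⇒ 1/3 = 2/3
¬χ + (ψ ⇒ χ) = 2/3 + 2/3 = 2/3
χ + φ = 1/3 + 0 = 1/3
φ ⇒ φ = 0 ⇒ 0 = 1
¬(φ ⇒ φ) = ¬1 = 0
(χ + φ) ⇔ ¬(φ ⇒ φ) = 1/3 ⇔ 0 = 2/3
(¬χ + (ψ ⇒ χ)) + ((χ + φ) ⇔ ¬(φ ⇒ φ)) = 2/3 + 2/3 = 2/3
No assignment yields a value below 2/3, so this is the minimum.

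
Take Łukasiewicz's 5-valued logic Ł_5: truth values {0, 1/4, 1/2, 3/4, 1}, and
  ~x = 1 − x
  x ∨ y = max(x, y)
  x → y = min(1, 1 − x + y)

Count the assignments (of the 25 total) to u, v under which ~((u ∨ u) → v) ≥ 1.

value 1: 1 assignment (counts)
value 3/4: 2 assignments
value 1/2: 3 assignments
value 1/4: 4 assignments
value 0: 15 assignments
So 1 of the 25 assignments meets the threshold.

1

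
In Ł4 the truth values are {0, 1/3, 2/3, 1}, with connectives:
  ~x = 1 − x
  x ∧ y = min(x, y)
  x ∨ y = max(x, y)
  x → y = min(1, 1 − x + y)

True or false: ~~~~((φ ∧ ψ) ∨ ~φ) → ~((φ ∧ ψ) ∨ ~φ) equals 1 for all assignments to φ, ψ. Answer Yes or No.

Counterexample: take φ = 0, ψ = 0.
φ ∧ ψ = 0 ∧ 0 = 0
~φ = ~0 = 1
(φ ∧ ψ) ∨ ~φ = 0 ∨ 1 = 1
~((φ ∧ ψ) ∨ ~φ) = ~1 = 0
~~((φ ∧ ψ) ∨ ~φ) = ~0 = 1
~~~((φ ∧ ψ) ∨ ~φ) = ~1 = 0
~~~~((φ ∧ ψ) ∨ ~φ) = ~0 = 1
φ ∧ ψ = 0 ∧ 0 = 0
~φ = ~0 = 1
(φ ∧ ψ) ∨ ~φ = 0 ∨ 1 = 1
~((φ ∧ ψ) ∨ ~φ) = ~1 = 0
~~~~((φ ∧ ψ) ∨ ~φ) → ~((φ ∧ ψ) ∨ ~φ) = 1 → 0 = 0
This gives 0 ≠ 1.

No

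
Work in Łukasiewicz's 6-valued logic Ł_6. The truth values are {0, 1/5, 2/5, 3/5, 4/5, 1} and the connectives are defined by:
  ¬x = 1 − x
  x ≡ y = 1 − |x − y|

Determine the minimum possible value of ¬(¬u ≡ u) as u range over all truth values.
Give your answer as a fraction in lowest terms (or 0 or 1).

Take u = 2/5:
¬u = ¬2/5 = 3/5
¬u ≡ u = 3/5 ≡ 2/5 = 4/5
¬(¬u ≡ u) = ¬4/5 = 1/5
No assignment yields a value below 1/5, so this is the minimum.

1/5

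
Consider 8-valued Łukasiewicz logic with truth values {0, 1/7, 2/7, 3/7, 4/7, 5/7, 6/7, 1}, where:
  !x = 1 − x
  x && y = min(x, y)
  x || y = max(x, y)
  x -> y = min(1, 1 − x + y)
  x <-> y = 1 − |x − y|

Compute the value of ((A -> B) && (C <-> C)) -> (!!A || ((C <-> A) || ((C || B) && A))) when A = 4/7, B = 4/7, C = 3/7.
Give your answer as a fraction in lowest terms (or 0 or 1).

A -> B = 4/7 -> 4/7 = 1
C <-> C = 3/7 <-> 3/7 = 1
(A -> B) && (C <-> C) = 1 && 1 = 1
!A = !4/7 = 3/7
!!A = !3/7 = 4/7
C <-> A = 3/7 <-> 4/7 = 6/7
C || B = 3/7 || 4/7 = 4/7
(C || B) && A = 4/7 && 4/7 = 4/7
(C <-> A) || ((C || B) && A) = 6/7 || 4/7 = 6/7
!!A || ((C <-> A) || ((C || B) && A)) = 4/7 || 6/7 = 6/7
((A -> B) && (C <-> C)) -> (!!A || ((C <-> A) || ((C || B) && A))) = 1 -> 6/7 = 6/7

6/7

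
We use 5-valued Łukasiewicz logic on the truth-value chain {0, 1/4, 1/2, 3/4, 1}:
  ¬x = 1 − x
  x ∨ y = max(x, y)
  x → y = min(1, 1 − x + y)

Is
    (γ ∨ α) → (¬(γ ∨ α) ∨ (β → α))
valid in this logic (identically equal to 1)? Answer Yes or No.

Counterexample: take α = 0, β = 1/4, γ = 1.
γ ∨ α = 1 ∨ 0 = 1
γ ∨ α = 1 ∨ 0 = 1
¬(γ ∨ α) = ¬1 = 0
β → α = 1/4 → 0 = 3/4
¬(γ ∨ α) ∨ (β → α) = 0 ∨ 3/4 = 3/4
(γ ∨ α) → (¬(γ ∨ α) ∨ (β → α)) = 1 → 3/4 = 3/4
This gives 3/4 ≠ 1.

No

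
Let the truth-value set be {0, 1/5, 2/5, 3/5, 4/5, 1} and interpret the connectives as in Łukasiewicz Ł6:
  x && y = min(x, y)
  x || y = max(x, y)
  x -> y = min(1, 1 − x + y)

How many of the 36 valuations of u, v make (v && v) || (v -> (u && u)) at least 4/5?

value 1: 26 assignments (counts)
value 4/5: 7 assignments (counts)
value 3/5: 3 assignments
So 33 of the 36 assignments meet the threshold.

33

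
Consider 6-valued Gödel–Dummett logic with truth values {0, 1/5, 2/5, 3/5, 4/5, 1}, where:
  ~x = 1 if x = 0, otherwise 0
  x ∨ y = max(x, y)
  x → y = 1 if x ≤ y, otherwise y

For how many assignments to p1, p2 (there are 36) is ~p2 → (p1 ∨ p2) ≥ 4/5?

value 1: 31 assignments (counts)
value 4/5: 1 assignment (counts)
value 3/5: 1 assignment
value 2/5: 1 assignment
value 1/5: 1 assignment
value 0: 1 assignment
So 32 of the 36 assignments meet the threshold.

32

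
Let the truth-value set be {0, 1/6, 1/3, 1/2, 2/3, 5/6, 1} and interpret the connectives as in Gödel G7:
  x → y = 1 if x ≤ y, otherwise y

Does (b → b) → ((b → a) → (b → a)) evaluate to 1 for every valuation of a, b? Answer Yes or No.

At a = 1/2, b = 1/3, for instance:
b → b = 1/3 → 1/3 = 1
b → a = 1/3 → 1/2 = 1
b → a = 1/3 → 1/2 = 1
(b → a) → (b → a) = 1 → 1 = 1
(b → b) → ((b → a) → (b → a)) = 1 → 1 = 1
and checking the remaining 48 assignments likewise gives ≥ 1 in every case.

Yes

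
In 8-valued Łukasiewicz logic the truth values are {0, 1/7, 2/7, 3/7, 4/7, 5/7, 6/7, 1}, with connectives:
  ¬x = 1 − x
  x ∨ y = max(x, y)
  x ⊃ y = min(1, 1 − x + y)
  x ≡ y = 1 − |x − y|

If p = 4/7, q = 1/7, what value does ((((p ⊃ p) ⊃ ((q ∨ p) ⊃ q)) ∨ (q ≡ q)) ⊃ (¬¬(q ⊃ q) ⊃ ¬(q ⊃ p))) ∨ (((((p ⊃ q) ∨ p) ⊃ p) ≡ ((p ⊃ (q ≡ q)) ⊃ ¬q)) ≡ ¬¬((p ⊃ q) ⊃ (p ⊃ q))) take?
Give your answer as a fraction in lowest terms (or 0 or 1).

p ⊃ p = 4/7 ⊃ 4/7 = 1
q ∨ p = 1/7 ∨ 4/7 = 4/7
(q ∨ p) ⊃ q = 4/7 ⊃ 1/7 = 4/7
(p ⊃ p) ⊃ ((q ∨ p) ⊃ q) = 1 ⊃ 4/7 = 4/7
q ≡ q = 1/7 ≡ 1/7 = 1
((p ⊃ p) ⊃ ((q ∨ p) ⊃ q)) ∨ (q ≡ q) = 4/7 ∨ 1 = 1
q ⊃ q = 1/7 ⊃ 1/7 = 1
¬(q ⊃ q) = ¬1 = 0
¬¬(q ⊃ q) = ¬0 = 1
q ⊃ p = 1/7 ⊃ 4/7 = 1
¬(q ⊃ p) = ¬1 = 0
¬¬(q ⊃ q) ⊃ ¬(q ⊃ p) = 1 ⊃ 0 = 0
(((p ⊃ p) ⊃ ((q ∨ p) ⊃ q)) ∨ (q ≡ q)) ⊃ (¬¬(q ⊃ q) ⊃ ¬(q ⊃ p)) = 1 ⊃ 0 = 0
p ⊃ q = 4/7 ⊃ 1/7 = 4/7
(p ⊃ q) ∨ p = 4/7 ∨ 4/7 = 4/7
((p ⊃ q) ∨ p) ⊃ p = 4/7 ⊃ 4/7 = 1
q ≡ q = 1/7 ≡ 1/7 = 1
p ⊃ (q ≡ q) = 4/7 ⊃ 1 = 1
¬q = ¬1/7 = 6/7
(p ⊃ (q ≡ q)) ⊃ ¬q = 1 ⊃ 6/7 = 6/7
(((p ⊃ q) ∨ p) ⊃ p) ≡ ((p ⊃ (q ≡ q)) ⊃ ¬q) = 1 ≡ 6/7 = 6/7
p ⊃ q = 4/7 ⊃ 1/7 = 4/7
p ⊃ q = 4/7 ⊃ 1/7 = 4/7
(p ⊃ q) ⊃ (p ⊃ q) = 4/7 ⊃ 4/7 = 1
¬((p ⊃ q) ⊃ (p ⊃ q)) = ¬1 = 0
¬¬((p ⊃ q) ⊃ (p ⊃ q)) = ¬0 = 1
((((p ⊃ q) ∨ p) ⊃ p) ≡ ((p ⊃ (q ≡ q)) ⊃ ¬q)) ≡ ¬¬((p ⊃ q) ⊃ (p ⊃ q)) = 6/7 ≡ 1 = 6/7
((((p ⊃ p) ⊃ ((q ∨ p) ⊃ q)) ∨ (q ≡ q)) ⊃ (¬¬(q ⊃ q) ⊃ ¬(q ⊃ p))) ∨ (((((p ⊃ q) ∨ p) ⊃ p) ≡ ((p ⊃ (q ≡ q)) ⊃ ¬q)) ≡ ¬¬((p ⊃ q) ⊃ (p ⊃ q))) = 0 ∨ 6/7 = 6/7

6/7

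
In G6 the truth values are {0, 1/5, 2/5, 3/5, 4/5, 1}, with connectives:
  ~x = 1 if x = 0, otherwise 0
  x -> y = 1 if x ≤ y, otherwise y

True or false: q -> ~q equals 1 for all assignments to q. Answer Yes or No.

Counterexample: take q = 1/5.
~q = ~1/5 = 0
q -> ~q = 1/5 -> 0 = 0
This gives 0 ≠ 1.

No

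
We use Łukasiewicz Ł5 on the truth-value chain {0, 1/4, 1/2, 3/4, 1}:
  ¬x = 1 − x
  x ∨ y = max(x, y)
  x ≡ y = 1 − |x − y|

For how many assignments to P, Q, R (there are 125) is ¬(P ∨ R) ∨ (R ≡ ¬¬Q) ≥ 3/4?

75

value 1: 29 assignments (counts)
value 3/4: 46 assignments (counts)
value 1/2: 29 assignments
value 1/4: 15 assignments
value 0: 6 assignments
So 75 of the 125 assignments meet the threshold.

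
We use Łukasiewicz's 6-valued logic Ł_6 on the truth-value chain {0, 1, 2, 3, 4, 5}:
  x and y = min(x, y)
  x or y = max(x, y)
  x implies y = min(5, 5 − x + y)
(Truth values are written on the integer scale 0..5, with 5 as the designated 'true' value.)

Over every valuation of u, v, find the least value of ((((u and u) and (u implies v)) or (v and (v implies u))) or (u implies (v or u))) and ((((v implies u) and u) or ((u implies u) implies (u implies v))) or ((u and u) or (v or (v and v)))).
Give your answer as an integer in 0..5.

Take u = 2, v = 0:
u and u = 2 and 2 = 2
u implies v = 2 implies 0 = 3
(u and u) and (u implies v) = 2 and 3 = 2
v implies u = 0 implies 2 = 5
v and (v implies u) = 0 and 5 = 0
((u and u) and (u implies v)) or (v and (v implies u)) = 2 or 0 = 2
v or u = 0 or 2 = 2
u implies (v or u) = 2 implies 2 = 5
(((u and u) and (u implies v)) or (v and (v implies u))) or (u implies (v or u)) = 2 or 5 = 5
v implies u = 0 implies 2 = 5
(v implies u) and u = 5 and 2 = 2
u implies u = 2 implies 2 = 5
u implies v = 2 implies 0 = 3
(u implies u) implies (u implies v) = 5 implies 3 = 3
((v implies u) and u) or ((u implies u) implies (u implies v)) = 2 or 3 = 3
u and u = 2 and 2 = 2
v and v = 0 and 0 = 0
v or (v and v) = 0 or 0 = 0
(u and u) or (v or (v and v)) = 2 or 0 = 2
(((v implies u) and u) or ((u implies u) implies (u implies v))) or ((u and u) or (v or (v and v))) = 3 or 2 = 3
((((u and u) and (u implies v)) or (v and (v implies u))) or (u implies (v or u))) and ((((v implies u) and u) or ((u implies u) implies (u implies v))) or ((u and u) or (v or (v and v)))) = 5 and 3 = 3
No assignment yields a value below 3, so this is the minimum.

3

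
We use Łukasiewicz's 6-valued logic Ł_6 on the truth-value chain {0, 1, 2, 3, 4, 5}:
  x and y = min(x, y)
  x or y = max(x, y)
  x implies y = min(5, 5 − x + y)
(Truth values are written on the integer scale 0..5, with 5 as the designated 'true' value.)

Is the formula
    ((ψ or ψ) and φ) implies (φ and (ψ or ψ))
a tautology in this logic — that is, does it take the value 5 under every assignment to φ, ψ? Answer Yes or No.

Yes

At φ = 3, ψ = 1, for instance:
ψ or ψ = 1 or 1 = 1
(ψ or ψ) and φ = 1 and 3 = 1
φ and (ψ or ψ) = 3 and 1 = 1
((ψ or ψ) and φ) implies (φ and (ψ or ψ)) = 1 implies 1 = 5
and checking the remaining 35 assignments likewise gives ≥ 5 in every case.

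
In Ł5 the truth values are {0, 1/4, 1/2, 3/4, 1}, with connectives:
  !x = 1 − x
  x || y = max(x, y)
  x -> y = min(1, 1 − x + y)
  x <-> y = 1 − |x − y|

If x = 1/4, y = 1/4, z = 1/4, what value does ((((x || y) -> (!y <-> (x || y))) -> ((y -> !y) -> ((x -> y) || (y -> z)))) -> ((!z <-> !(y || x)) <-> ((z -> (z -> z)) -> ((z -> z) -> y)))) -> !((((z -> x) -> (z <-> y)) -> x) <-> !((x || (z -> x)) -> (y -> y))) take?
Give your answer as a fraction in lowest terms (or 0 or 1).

1

x || y = 1/4 || 1/4 = 1/4
!y = !1/4 = 3/4
x || y = 1/4 || 1/4 = 1/4
!y <-> (x || y) = 3/4 <-> 1/4 = 1/2
(x || y) -> (!y <-> (x || y)) = 1/4 -> 1/2 = 1
!y = !1/4 = 3/4
y -> !y = 1/4 -> 3/4 = 1
x -> y = 1/4 -> 1/4 = 1
y -> z = 1/4 -> 1/4 = 1
(x -> y) || (y -> z) = 1 || 1 = 1
(y -> !y) -> ((x -> y) || (y -> z)) = 1 -> 1 = 1
((x || y) -> (!y <-> (x || y))) -> ((y -> !y) -> ((x -> y) || (y -> z))) = 1 -> 1 = 1
!z = !1/4 = 3/4
y || x = 1/4 || 1/4 = 1/4
!(y || x) = !1/4 = 3/4
!z <-> !(y || x) = 3/4 <-> 3/4 = 1
z -> z = 1/4 -> 1/4 = 1
z -> (z -> z) = 1/4 -> 1 = 1
z -> z = 1/4 -> 1/4 = 1
(z -> z) -> y = 1 -> 1/4 = 1/4
(z -> (z -> z)) -> ((z -> z) -> y) = 1 -> 1/4 = 1/4
(!z <-> !(y || x)) <-> ((z -> (z -> z)) -> ((z -> z) -> y)) = 1 <-> 1/4 = 1/4
(((x || y) -> (!y <-> (x || y))) -> ((y -> !y) -> ((x -> y) || (y -> z)))) -> ((!z <-> !(y || x)) <-> ((z -> (z -> z)) -> ((z -> z) -> y))) = 1 -> 1/4 = 1/4
z -> x = 1/4 -> 1/4 = 1
z <-> y = 1/4 <-> 1/4 = 1
(z -> x) -> (z <-> y) = 1 -> 1 = 1
((z -> x) -> (z <-> y)) -> x = 1 -> 1/4 = 1/4
z -> x = 1/4 -> 1/4 = 1
x || (z -> x) = 1/4 || 1 = 1
y -> y = 1/4 -> 1/4 = 1
(x || (z -> x)) -> (y -> y) = 1 -> 1 = 1
!((x || (z -> x)) -> (y -> y)) = !1 = 0
(((z -> x) -> (z <-> y)) -> x) <-> !((x || (z -> x)) -> (y -> y)) = 1/4 <-> 0 = 3/4
!((((z -> x) -> (z <-> y)) -> x) <-> !((x || (z -> x)) -> (y -> y))) = !3/4 = 1/4
((((x || y) -> (!y <-> (x || y))) -> ((y -> !y) -> ((x -> y) || (y -> z)))) -> ((!z <-> !(y || x)) <-> ((z -> (z -> z)) -> ((z -> z) -> y)))) -> !((((z -> x) -> (z <-> y)) -> x) <-> !((x || (z -> x)) -> (y -> y))) = 1/4 -> 1/4 = 1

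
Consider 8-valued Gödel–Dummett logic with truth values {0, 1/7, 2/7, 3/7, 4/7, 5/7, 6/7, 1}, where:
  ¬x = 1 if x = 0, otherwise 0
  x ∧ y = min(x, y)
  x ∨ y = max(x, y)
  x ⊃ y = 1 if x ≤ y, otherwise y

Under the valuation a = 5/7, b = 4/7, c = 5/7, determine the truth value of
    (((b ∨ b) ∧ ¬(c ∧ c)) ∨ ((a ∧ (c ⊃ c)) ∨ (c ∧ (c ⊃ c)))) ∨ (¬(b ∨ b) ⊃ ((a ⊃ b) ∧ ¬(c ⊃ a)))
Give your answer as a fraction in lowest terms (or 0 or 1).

b ∨ b = 4/7 ∨ 4/7 = 4/7
c ∧ c = 5/7 ∧ 5/7 = 5/7
¬(c ∧ c) = ¬5/7 = 0
(b ∨ b) ∧ ¬(c ∧ c) = 4/7 ∧ 0 = 0
c ⊃ c = 5/7 ⊃ 5/7 = 1
a ∧ (c ⊃ c) = 5/7 ∧ 1 = 5/7
c ⊃ c = 5/7 ⊃ 5/7 = 1
c ∧ (c ⊃ c) = 5/7 ∧ 1 = 5/7
(a ∧ (c ⊃ c)) ∨ (c ∧ (c ⊃ c)) = 5/7 ∨ 5/7 = 5/7
((b ∨ b) ∧ ¬(c ∧ c)) ∨ ((a ∧ (c ⊃ c)) ∨ (c ∧ (c ⊃ c))) = 0 ∨ 5/7 = 5/7
b ∨ b = 4/7 ∨ 4/7 = 4/7
¬(b ∨ b) = ¬4/7 = 0
a ⊃ b = 5/7 ⊃ 4/7 = 4/7
c ⊃ a = 5/7 ⊃ 5/7 = 1
¬(c ⊃ a) = ¬1 = 0
(a ⊃ b) ∧ ¬(c ⊃ a) = 4/7 ∧ 0 = 0
¬(b ∨ b) ⊃ ((a ⊃ b) ∧ ¬(c ⊃ a)) = 0 ⊃ 0 = 1
(((b ∨ b) ∧ ¬(c ∧ c)) ∨ ((a ∧ (c ⊃ c)) ∨ (c ∧ (c ⊃ c)))) ∨ (¬(b ∨ b) ⊃ ((a ⊃ b) ∧ ¬(c ⊃ a))) = 5/7 ∨ 1 = 1

1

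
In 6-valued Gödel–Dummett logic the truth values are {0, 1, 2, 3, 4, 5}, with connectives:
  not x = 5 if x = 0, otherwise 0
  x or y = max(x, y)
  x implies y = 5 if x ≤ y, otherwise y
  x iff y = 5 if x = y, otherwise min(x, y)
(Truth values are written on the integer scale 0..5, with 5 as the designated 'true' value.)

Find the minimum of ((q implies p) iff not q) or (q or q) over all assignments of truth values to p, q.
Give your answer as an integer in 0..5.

Take p = 1, q = 1:
q implies p = 1 implies 1 = 5
not q = not 1 = 0
(q implies p) iff not q = 5 iff 0 = 0
q or q = 1 or 1 = 1
((q implies p) iff not q) or (q or q) = 0 or 1 = 1
No assignment yields a value below 1, so this is the minimum.

1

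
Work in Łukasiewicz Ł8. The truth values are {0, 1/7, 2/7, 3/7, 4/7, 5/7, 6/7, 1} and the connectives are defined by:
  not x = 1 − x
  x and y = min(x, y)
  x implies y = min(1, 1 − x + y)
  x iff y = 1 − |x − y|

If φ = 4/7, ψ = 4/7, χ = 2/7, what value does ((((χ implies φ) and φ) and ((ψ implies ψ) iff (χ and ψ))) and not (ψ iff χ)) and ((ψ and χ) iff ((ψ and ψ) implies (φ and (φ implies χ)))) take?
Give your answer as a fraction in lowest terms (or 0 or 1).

2/7

χ implies φ = 2/7 implies 4/7 = 1
(χ implies φ) and φ = 1 and 4/7 = 4/7
ψ implies ψ = 4/7 implies 4/7 = 1
χ and ψ = 2/7 and 4/7 = 2/7
(ψ implies ψ) iff (χ and ψ) = 1 iff 2/7 = 2/7
((χ implies φ) and φ) and ((ψ implies ψ) iff (χ and ψ)) = 4/7 and 2/7 = 2/7
ψ iff χ = 4/7 iff 2/7 = 5/7
not (ψ iff χ) = not 5/7 = 2/7
(((χ implies φ) and φ) and ((ψ implies ψ) iff (χ and ψ))) and not (ψ iff χ) = 2/7 and 2/7 = 2/7
ψ and χ = 4/7 and 2/7 = 2/7
ψ and ψ = 4/7 and 4/7 = 4/7
φ implies χ = 4/7 implies 2/7 = 5/7
φ and (φ implies χ) = 4/7 and 5/7 = 4/7
(ψ and ψ) implies (φ and (φ implies χ)) = 4/7 implies 4/7 = 1
(ψ and χ) iff ((ψ and ψ) implies (φ and (φ implies χ))) = 2/7 iff 1 = 2/7
((((χ implies φ) and φ) and ((ψ implies ψ) iff (χ and ψ))) and not (ψ iff χ)) and ((ψ and χ) iff ((ψ and ψ) implies (φ and (φ implies χ)))) = 2/7 and 2/7 = 2/7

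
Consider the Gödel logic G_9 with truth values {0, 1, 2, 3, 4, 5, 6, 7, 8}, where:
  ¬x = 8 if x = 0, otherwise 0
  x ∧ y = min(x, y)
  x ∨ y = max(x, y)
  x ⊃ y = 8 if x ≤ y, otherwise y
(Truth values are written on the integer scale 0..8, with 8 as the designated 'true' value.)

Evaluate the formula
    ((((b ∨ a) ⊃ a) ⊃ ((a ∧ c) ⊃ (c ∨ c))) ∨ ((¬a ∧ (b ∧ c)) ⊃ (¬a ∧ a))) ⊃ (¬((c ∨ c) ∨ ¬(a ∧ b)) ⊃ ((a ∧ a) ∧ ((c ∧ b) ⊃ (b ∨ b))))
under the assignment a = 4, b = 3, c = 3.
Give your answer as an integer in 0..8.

b ∨ a = 3 ∨ 4 = 4
(b ∨ a) ⊃ a = 4 ⊃ 4 = 8
a ∧ c = 4 ∧ 3 = 3
c ∨ c = 3 ∨ 3 = 3
(a ∧ c) ⊃ (c ∨ c) = 3 ⊃ 3 = 8
((b ∨ a) ⊃ a) ⊃ ((a ∧ c) ⊃ (c ∨ c)) = 8 ⊃ 8 = 8
¬a = ¬4 = 0
b ∧ c = 3 ∧ 3 = 3
¬a ∧ (b ∧ c) = 0 ∧ 3 = 0
¬a = ¬4 = 0
¬a ∧ a = 0 ∧ 4 = 0
(¬a ∧ (b ∧ c)) ⊃ (¬a ∧ a) = 0 ⊃ 0 = 8
(((b ∨ a) ⊃ a) ⊃ ((a ∧ c) ⊃ (c ∨ c))) ∨ ((¬a ∧ (b ∧ c)) ⊃ (¬a ∧ a)) = 8 ∨ 8 = 8
c ∨ c = 3 ∨ 3 = 3
a ∧ b = 4 ∧ 3 = 3
¬(a ∧ b) = ¬3 = 0
(c ∨ c) ∨ ¬(a ∧ b) = 3 ∨ 0 = 3
¬((c ∨ c) ∨ ¬(a ∧ b)) = ¬3 = 0
a ∧ a = 4 ∧ 4 = 4
c ∧ b = 3 ∧ 3 = 3
b ∨ b = 3 ∨ 3 = 3
(c ∧ b) ⊃ (b ∨ b) = 3 ⊃ 3 = 8
(a ∧ a) ∧ ((c ∧ b) ⊃ (b ∨ b)) = 4 ∧ 8 = 4
¬((c ∨ c) ∨ ¬(a ∧ b)) ⊃ ((a ∧ a) ∧ ((c ∧ b) ⊃ (b ∨ b))) = 0 ⊃ 4 = 8
((((b ∨ a) ⊃ a) ⊃ ((a ∧ c) ⊃ (c ∨ c))) ∨ ((¬a ∧ (b ∧ c)) ⊃ (¬a ∧ a))) ⊃ (¬((c ∨ c) ∨ ¬(a ∧ b)) ⊃ ((a ∧ a) ∧ ((c ∧ b) ⊃ (b ∨ b)))) = 8 ⊃ 8 = 8

8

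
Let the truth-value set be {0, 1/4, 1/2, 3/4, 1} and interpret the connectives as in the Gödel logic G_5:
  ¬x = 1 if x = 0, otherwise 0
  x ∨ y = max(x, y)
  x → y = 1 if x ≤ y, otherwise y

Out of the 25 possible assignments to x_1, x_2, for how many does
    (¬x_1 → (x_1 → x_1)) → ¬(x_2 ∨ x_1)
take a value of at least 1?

value 1: 1 assignment (counts)
value 0: 24 assignments
So 1 of the 25 assignments meets the threshold.

1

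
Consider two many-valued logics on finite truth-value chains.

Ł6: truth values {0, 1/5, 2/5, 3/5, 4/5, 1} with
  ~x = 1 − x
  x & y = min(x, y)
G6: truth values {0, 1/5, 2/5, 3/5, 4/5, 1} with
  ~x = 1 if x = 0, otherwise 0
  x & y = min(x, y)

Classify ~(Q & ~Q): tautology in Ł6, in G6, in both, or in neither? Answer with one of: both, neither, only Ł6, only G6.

In Ł6: at Q = 1/5 the value is 4/5 — not a tautology.
In G6: every assignment gives 1 — tautology.

only G6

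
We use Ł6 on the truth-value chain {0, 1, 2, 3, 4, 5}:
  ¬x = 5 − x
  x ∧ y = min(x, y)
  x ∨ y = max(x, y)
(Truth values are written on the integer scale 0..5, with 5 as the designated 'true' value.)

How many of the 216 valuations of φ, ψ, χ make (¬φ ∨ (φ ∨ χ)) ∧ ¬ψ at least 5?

value 5: 16 assignments (counts)
value 4: 40 assignments
value 3: 52 assignments
value 2: 36 assignments
value 1: 36 assignments
value 0: 36 assignments
So 16 of the 216 assignments meet the threshold.

16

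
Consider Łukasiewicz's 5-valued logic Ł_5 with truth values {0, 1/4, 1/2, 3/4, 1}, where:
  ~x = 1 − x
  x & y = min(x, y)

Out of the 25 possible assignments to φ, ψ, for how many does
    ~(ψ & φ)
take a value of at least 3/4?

16

value 1: 9 assignments (counts)
value 3/4: 7 assignments (counts)
value 1/2: 5 assignments
value 1/4: 3 assignments
value 0: 1 assignment
So 16 of the 25 assignments meet the threshold.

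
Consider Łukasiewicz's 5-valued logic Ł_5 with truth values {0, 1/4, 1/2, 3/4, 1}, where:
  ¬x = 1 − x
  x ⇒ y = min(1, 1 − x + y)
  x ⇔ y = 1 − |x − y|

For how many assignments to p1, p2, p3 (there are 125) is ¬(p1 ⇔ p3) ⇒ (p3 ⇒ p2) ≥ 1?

value 1: 112 assignments (counts)
value 3/4: 6 assignments
value 1/2: 4 assignments
value 1/4: 2 assignments
value 0: 1 assignment
So 112 of the 125 assignments meet the threshold.

112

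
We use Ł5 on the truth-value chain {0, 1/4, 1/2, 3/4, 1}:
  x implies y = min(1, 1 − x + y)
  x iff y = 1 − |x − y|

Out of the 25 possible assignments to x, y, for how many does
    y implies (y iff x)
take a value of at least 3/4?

value 1: 19 assignments (counts)
value 3/4: 2 assignments (counts)
value 1/2: 2 assignments
value 1/4: 1 assignment
value 0: 1 assignment
So 21 of the 25 assignments meet the threshold.

21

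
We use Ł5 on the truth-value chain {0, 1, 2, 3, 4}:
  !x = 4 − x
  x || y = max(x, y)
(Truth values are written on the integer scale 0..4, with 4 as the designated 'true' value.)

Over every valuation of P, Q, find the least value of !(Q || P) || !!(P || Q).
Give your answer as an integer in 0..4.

2

Take P = 0, Q = 2:
Q || P = 2 || 0 = 2
!(Q || P) = !2 = 2
P || Q = 0 || 2 = 2
!(P || Q) = !2 = 2
!!(P || Q) = !2 = 2
!(Q || P) || !!(P || Q) = 2 || 2 = 2
No assignment yields a value below 2, so this is the minimum.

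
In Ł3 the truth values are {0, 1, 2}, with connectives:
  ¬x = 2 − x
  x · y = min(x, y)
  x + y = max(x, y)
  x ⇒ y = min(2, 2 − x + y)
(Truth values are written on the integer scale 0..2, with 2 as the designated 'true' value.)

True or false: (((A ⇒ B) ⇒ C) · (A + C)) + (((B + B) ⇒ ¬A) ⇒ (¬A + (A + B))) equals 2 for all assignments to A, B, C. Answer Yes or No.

No

Counterexample: take A = 1, B = 0, C = 0.
A ⇒ B = 1 ⇒ 0 = 1
(A ⇒ B) ⇒ C = 1 ⇒ 0 = 1
A + C = 1 + 0 = 1
((A ⇒ B) ⇒ C) · (A + C) = 1 · 1 = 1
B + B = 0 + 0 = 0
¬A = ¬1 = 1
(B + B) ⇒ ¬A = 0 ⇒ 1 = 2
¬A = ¬1 = 1
A + B = 1 + 0 = 1
¬A + (A + B) = 1 + 1 = 1
((B + B) ⇒ ¬A) ⇒ (¬A + (A + B)) = 2 ⇒ 1 = 1
(((A ⇒ B) ⇒ C) · (A + C)) + (((B + B) ⇒ ¬A) ⇒ (¬A + (A + B))) = 1 + 1 = 1
This gives 1 ≠ 2.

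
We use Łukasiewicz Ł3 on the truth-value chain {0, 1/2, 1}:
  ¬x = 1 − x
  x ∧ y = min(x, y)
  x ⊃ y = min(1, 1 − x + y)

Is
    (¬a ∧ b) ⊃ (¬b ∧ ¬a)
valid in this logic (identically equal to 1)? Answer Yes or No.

Counterexample: take a = 0, b = 1.
¬a = ¬0 = 1
¬a ∧ b = 1 ∧ 1 = 1
¬b = ¬1 = 0
¬a = ¬0 = 1
¬b ∧ ¬a = 0 ∧ 1 = 0
(¬a ∧ b) ⊃ (¬b ∧ ¬a) = 1 ⊃ 0 = 0
This gives 0 ≠ 1.

No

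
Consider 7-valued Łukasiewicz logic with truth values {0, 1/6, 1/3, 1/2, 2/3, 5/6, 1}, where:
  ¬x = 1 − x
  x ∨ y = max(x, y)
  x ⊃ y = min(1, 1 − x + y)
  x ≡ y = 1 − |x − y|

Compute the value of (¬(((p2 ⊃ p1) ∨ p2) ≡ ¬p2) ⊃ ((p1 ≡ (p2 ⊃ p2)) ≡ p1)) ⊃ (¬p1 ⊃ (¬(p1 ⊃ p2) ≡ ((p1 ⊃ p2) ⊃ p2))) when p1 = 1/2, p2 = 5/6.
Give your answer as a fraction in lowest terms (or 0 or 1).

p2 ⊃ p1 = 5/6 ⊃ 1/2 = 2/3
(p2 ⊃ p1) ∨ p2 = 2/3 ∨ 5/6 = 5/6
¬p2 = ¬5/6 = 1/6
((p2 ⊃ p1) ∨ p2) ≡ ¬p2 = 5/6 ≡ 1/6 = 1/3
¬(((p2 ⊃ p1) ∨ p2) ≡ ¬p2) = ¬1/3 = 2/3
p2 ⊃ p2 = 5/6 ⊃ 5/6 = 1
p1 ≡ (p2 ⊃ p2) = 1/2 ≡ 1 = 1/2
(p1 ≡ (p2 ⊃ p2)) ≡ p1 = 1/2 ≡ 1/2 = 1
¬(((p2 ⊃ p1) ∨ p2) ≡ ¬p2) ⊃ ((p1 ≡ (p2 ⊃ p2)) ≡ p1) = 2/3 ⊃ 1 = 1
¬p1 = ¬1/2 = 1/2
p1 ⊃ p2 = 1/2 ⊃ 5/6 = 1
¬(p1 ⊃ p2) = ¬1 = 0
p1 ⊃ p2 = 1/2 ⊃ 5/6 = 1
(p1 ⊃ p2) ⊃ p2 = 1 ⊃ 5/6 = 5/6
¬(p1 ⊃ p2) ≡ ((p1 ⊃ p2) ⊃ p2) = 0 ≡ 5/6 = 1/6
¬p1 ⊃ (¬(p1 ⊃ p2) ≡ ((p1 ⊃ p2) ⊃ p2)) = 1/2 ⊃ 1/6 = 2/3
(¬(((p2 ⊃ p1) ∨ p2) ≡ ¬p2) ⊃ ((p1 ≡ (p2 ⊃ p2)) ≡ p1)) ⊃ (¬p1 ⊃ (¬(p1 ⊃ p2) ≡ ((p1 ⊃ p2) ⊃ p2))) = 1 ⊃ 2/3 = 2/3

2/3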